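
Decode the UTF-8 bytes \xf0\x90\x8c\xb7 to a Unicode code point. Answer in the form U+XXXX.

Leading byte 0xF0 = 11110000 matches 11110xxx → 4-byte sequence.
Byte 1: 0xF0 = 11110000, payload 000 (3 bits).
Byte 2: 0x90 = 10010000 (10xxxxxx ✓), payload 010000.
Byte 3: 0x8C = 10001100 (10xxxxxx ✓), payload 001100.
Byte 4: 0xB7 = 10110111 (10xxxxxx ✓), payload 110111.
Concatenate: 000010000001100110111 = 0x10337 (21 bits → U+10337).

U+10337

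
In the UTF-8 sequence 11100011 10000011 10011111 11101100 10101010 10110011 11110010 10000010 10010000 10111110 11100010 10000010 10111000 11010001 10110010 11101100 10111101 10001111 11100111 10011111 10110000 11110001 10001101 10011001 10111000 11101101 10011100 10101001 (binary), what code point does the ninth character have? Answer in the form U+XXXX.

U+D729

Offset 0: leading byte 0xE3 = 11100011 → 3-byte char #1 = E3 83 9F.
Offset 3: leading byte 0xEC = 11101100 → 3-byte char #2 = EC AA B3.
Offset 6: leading byte 0xF2 = 11110010 → 4-byte char #3 = F2 82 90 BE.
Offset 10: leading byte 0xE2 = 11100010 → 3-byte char #4 = E2 82 B8.
Offset 13: leading byte 0xD1 = 11010001 → 2-byte char #5 = D1 B2.
Offset 15: leading byte 0xEC = 11101100 → 3-byte char #6 = EC BD 8F.
Offset 18: leading byte 0xE7 = 11100111 → 3-byte char #7 = E7 9F B0.
Offset 21: leading byte 0xF1 = 11110001 → 4-byte char #8 = F1 8D 99 B8.
Offset 25: leading byte 0xED = 11101101 → 3-byte char #9 = ED 9C A9.
Leading byte 0xED = 11101101 matches 1110xxxx → 3-byte sequence.
Byte 1: 0xED = 11101101, payload 1101 (4 bits).
Byte 2: 0x9C = 10011100 (10xxxxxx ✓), payload 011100.
Byte 3: 0xA9 = 10101001 (10xxxxxx ✓), payload 101001.
Concatenate: 1101011100101001 = 0xD729 (16 bits → U+D729).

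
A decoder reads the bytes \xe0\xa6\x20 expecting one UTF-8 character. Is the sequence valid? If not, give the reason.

Leading byte 0xE0 = 11100000 → 3-byte form.
Byte 3 is 0x20 = 00100000, which is not 10xxxxxx — expected a continuation byte.

invalid (non-continuation byte where continuation expected)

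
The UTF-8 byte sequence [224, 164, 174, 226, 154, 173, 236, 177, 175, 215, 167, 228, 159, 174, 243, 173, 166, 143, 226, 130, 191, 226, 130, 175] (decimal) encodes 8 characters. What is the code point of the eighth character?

Offset 0: leading byte 0xE0 = 11100000 → 3-byte char #1 = E0 A4 AE.
Offset 3: leading byte 0xE2 = 11100010 → 3-byte char #2 = E2 9A AD.
Offset 6: leading byte 0xEC = 11101100 → 3-byte char #3 = EC B1 AF.
Offset 9: leading byte 0xD7 = 11010111 → 2-byte char #4 = D7 A7.
Offset 11: leading byte 0xE4 = 11100100 → 3-byte char #5 = E4 9F AE.
Offset 14: leading byte 0xF3 = 11110011 → 4-byte char #6 = F3 AD A6 8F.
Offset 18: leading byte 0xE2 = 11100010 → 3-byte char #7 = E2 82 BF.
Offset 21: leading byte 0xE2 = 11100010 → 3-byte char #8 = E2 82 AF.
Leading byte 0xE2 = 11100010 matches 1110xxxx → 3-byte sequence.
Byte 1: 0xE2 = 11100010, payload 0010 (4 bits).
Byte 2: 0x82 = 10000010 (10xxxxxx ✓), payload 000010.
Byte 3: 0xAF = 10101111 (10xxxxxx ✓), payload 101111.
Concatenate: 0010000010101111 = 0x20AF (16 bits → U+20AF).

U+20AF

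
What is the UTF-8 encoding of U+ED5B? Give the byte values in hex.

U+ED5B = 0xED5B = 60763 decimal. In range U+0800–U+FFFF → 3-byte form: 1110xxxx 10xxxxxx 10xxxxxx.
Binary (16 bits): 1110110101011011.
Split 4+6+6: 1110 | 110101 | 011011.
Byte 1: 11101110 = 0xEE.
Byte 2: 10110101 = 0xB5.
Byte 3: 10011011 = 0x9B.

EE B5 9B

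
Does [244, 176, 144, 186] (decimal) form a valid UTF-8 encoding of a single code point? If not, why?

Leading byte 0xF4 = 11110100 → 4-byte form.
Payload = 0x13043A, which exceeds U+10FFFF, the maximum Unicode code point. (Leading bytes F5–FF, or F4 followed by ≥ 0x90, are invalid.)

invalid (encodes a value above U+10FFFF)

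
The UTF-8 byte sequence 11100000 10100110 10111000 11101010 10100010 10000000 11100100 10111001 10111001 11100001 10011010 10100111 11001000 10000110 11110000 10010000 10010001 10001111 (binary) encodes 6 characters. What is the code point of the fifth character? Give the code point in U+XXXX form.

U+0206

Offset 0: leading byte 0xE0 = 11100000 → 3-byte char #1 = E0 A6 B8.
Offset 3: leading byte 0xEA = 11101010 → 3-byte char #2 = EA A2 80.
Offset 6: leading byte 0xE4 = 11100100 → 3-byte char #3 = E4 B9 B9.
Offset 9: leading byte 0xE1 = 11100001 → 3-byte char #4 = E1 9A A7.
Offset 12: leading byte 0xC8 = 11001000 → 2-byte char #5 = C8 86.
Leading byte 0xC8 = 11001000 matches 110xxxxx → 2-byte sequence.
Byte 1: 0xC8 = 11001000, payload 01000 (5 bits).
Byte 2: 0x86 = 10000110 (10xxxxxx ✓), payload 000110.
Concatenate: 01000000110 = 0x206 (11 bits → U+0206).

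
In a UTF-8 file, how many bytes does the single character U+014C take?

2

U+014C = 0x14C. UTF-8 uses 1 byte below 0x80, 2 below 0x800, 3 below 0x10000, 4 up to 0x10FFFF. 0x14C is in U+0080–U+07FF → 2 bytes.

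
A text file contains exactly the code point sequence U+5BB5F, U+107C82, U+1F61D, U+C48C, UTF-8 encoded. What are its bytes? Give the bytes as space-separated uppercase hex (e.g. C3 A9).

F1 9B AD 9F F4 87 B2 82 F0 9F 98 9D EC 92 8C

U+5BB5F: 4-byte form → F1 9B AD 9F.
U+107C82: 4-byte form → F4 87 B2 82.
U+1F61D: 4-byte form → F0 9F 98 9D.
U+C48C: 3-byte form → EC 92 8C.
Concatenated (15 bytes): F1 9B AD 9F F4 87 B2 82 F0 9F 98 9D EC 92 8C.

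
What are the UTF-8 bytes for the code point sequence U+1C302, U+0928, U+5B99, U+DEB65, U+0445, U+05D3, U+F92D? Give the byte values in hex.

F0 9C 8C 82 E0 A4 A8 E5 AE 99 F3 9E AD A5 D1 85 D7 93 EF A4 AD

U+1C302: 4-byte form → F0 9C 8C 82.
U+0928: 3-byte form → E0 A4 A8.
U+5B99: 3-byte form → E5 AE 99.
U+DEB65: 4-byte form → F3 9E AD A5.
U+0445: 2-byte form → D1 85.
U+05D3: 2-byte form → D7 93.
U+F92D: 3-byte form → EF A4 AD.
Concatenated (21 bytes): F0 9C 8C 82 E0 A4 A8 E5 AE 99 F3 9E AD A5 D1 85 D7 93 EF A4 AD.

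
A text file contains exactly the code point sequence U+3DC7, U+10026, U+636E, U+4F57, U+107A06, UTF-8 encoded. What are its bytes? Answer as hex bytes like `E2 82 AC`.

E3 B7 87 F0 90 80 A6 E6 8D AE E4 BD 97 F4 87 A8 86

U+3DC7: 3-byte form → E3 B7 87.
U+10026: 4-byte form → F0 90 80 A6.
U+636E: 3-byte form → E6 8D AE.
U+4F57: 3-byte form → E4 BD 97.
U+107A06: 4-byte form → F4 87 A8 86.
Concatenated (17 bytes): E3 B7 87 F0 90 80 A6 E6 8D AE E4 BD 97 F4 87 A8 86.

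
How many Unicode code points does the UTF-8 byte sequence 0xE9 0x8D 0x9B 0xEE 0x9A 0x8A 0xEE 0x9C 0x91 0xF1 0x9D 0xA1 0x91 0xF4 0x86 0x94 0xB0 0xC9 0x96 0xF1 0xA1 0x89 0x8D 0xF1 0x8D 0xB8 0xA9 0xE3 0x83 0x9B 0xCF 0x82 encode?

Byte at offset 0: 0xE9 = 11101001 → 3-byte char (#1). Advance 3.
Byte at offset 3: 0xEE = 11101110 → 3-byte char (#2). Advance 3.
Byte at offset 6: 0xEE = 11101110 → 3-byte char (#3). Advance 3.
Byte at offset 9: 0xF1 = 11110001 → 4-byte char (#4). Advance 4.
Byte at offset 13: 0xF4 = 11110100 → 4-byte char (#5). Advance 4.
Byte at offset 17: 0xC9 = 11001001 → 2-byte char (#6). Advance 2.
Byte at offset 19: 0xF1 = 11110001 → 4-byte char (#7). Advance 4.
Byte at offset 23: 0xF1 = 11110001 → 4-byte char (#8). Advance 4.
Byte at offset 27: 0xE3 = 11100011 → 3-byte char (#9). Advance 3.
Byte at offset 30: 0xCF = 11001111 → 2-byte char (#10). Advance 2.
Reached end at offset 32 after 10 code points.

10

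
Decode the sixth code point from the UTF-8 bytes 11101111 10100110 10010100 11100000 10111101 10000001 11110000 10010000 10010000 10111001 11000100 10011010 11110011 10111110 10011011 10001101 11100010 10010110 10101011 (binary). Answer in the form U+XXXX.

U+25AB

Offset 0: leading byte 0xEF = 11101111 → 3-byte char #1 = EF A6 94.
Offset 3: leading byte 0xE0 = 11100000 → 3-byte char #2 = E0 BD 81.
Offset 6: leading byte 0xF0 = 11110000 → 4-byte char #3 = F0 90 90 B9.
Offset 10: leading byte 0xC4 = 11000100 → 2-byte char #4 = C4 9A.
Offset 12: leading byte 0xF3 = 11110011 → 4-byte char #5 = F3 BE 9B 8D.
Offset 16: leading byte 0xE2 = 11100010 → 3-byte char #6 = E2 96 AB.
Leading byte 0xE2 = 11100010 matches 1110xxxx → 3-byte sequence.
Byte 1: 0xE2 = 11100010, payload 0010 (4 bits).
Byte 2: 0x96 = 10010110 (10xxxxxx ✓), payload 010110.
Byte 3: 0xAB = 10101011 (10xxxxxx ✓), payload 101011.
Concatenate: 0010010110101011 = 0x25AB (16 bits → U+25AB).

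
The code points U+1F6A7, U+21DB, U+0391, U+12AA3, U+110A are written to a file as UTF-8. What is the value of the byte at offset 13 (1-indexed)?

1-indexed offset 13 is 0-indexed offset 12.
U+1F6A7 → 4-byte form F0 9F 9A A7 at offsets 0–3.
U+21DB → 3-byte form E2 87 9B at offsets 4–6.
U+0391 → 2-byte form CE 91 at offsets 7–8.
U+12AA3 → 4-byte form F0 92 AA A3 at offsets 9–12.
Offset 12 falls in char 4's range; it's byte 4 of F0 92 AA A3 = 0xA3.

0xA3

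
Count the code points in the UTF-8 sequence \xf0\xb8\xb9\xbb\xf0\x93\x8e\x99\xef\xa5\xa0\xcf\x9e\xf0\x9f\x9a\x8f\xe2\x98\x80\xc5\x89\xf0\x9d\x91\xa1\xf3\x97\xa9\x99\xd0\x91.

10

Byte at offset 0: 0xF0 = 11110000 → 4-byte char (#1). Advance 4.
Byte at offset 4: 0xF0 = 11110000 → 4-byte char (#2). Advance 4.
Byte at offset 8: 0xEF = 11101111 → 3-byte char (#3). Advance 3.
Byte at offset 11: 0xCF = 11001111 → 2-byte char (#4). Advance 2.
Byte at offset 13: 0xF0 = 11110000 → 4-byte char (#5). Advance 4.
Byte at offset 17: 0xE2 = 11100010 → 3-byte char (#6). Advance 3.
Byte at offset 20: 0xC5 = 11000101 → 2-byte char (#7). Advance 2.
Byte at offset 22: 0xF0 = 11110000 → 4-byte char (#8). Advance 4.
Byte at offset 26: 0xF3 = 11110011 → 4-byte char (#9). Advance 4.
Byte at offset 30: 0xD0 = 11010000 → 2-byte char (#10). Advance 2.
Reached end at offset 32 after 10 code points.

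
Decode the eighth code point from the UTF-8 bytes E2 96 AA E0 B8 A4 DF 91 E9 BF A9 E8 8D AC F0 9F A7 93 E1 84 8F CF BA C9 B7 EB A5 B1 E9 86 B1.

Offset 0: leading byte 0xE2 = 11100010 → 3-byte char #1 = E2 96 AA.
Offset 3: leading byte 0xE0 = 11100000 → 3-byte char #2 = E0 B8 A4.
Offset 6: leading byte 0xDF = 11011111 → 2-byte char #3 = DF 91.
Offset 8: leading byte 0xE9 = 11101001 → 3-byte char #4 = E9 BF A9.
Offset 11: leading byte 0xE8 = 11101000 → 3-byte char #5 = E8 8D AC.
Offset 14: leading byte 0xF0 = 11110000 → 4-byte char #6 = F0 9F A7 93.
Offset 18: leading byte 0xE1 = 11100001 → 3-byte char #7 = E1 84 8F.
Offset 21: leading byte 0xCF = 11001111 → 2-byte char #8 = CF BA.
Leading byte 0xCF = 11001111 matches 110xxxxx → 2-byte sequence.
Byte 1: 0xCF = 11001111, payload 01111 (5 bits).
Byte 2: 0xBA = 10111010 (10xxxxxx ✓), payload 111010.
Concatenate: 01111111010 = 0x3FA (11 bits → U+03FA).

U+03FA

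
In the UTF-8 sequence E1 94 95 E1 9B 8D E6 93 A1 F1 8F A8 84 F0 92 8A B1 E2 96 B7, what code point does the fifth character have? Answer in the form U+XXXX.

U+122B1

Offset 0: leading byte 0xE1 = 11100001 → 3-byte char #1 = E1 94 95.
Offset 3: leading byte 0xE1 = 11100001 → 3-byte char #2 = E1 9B 8D.
Offset 6: leading byte 0xE6 = 11100110 → 3-byte char #3 = E6 93 A1.
Offset 9: leading byte 0xF1 = 11110001 → 4-byte char #4 = F1 8F A8 84.
Offset 13: leading byte 0xF0 = 11110000 → 4-byte char #5 = F0 92 8A B1.
Leading byte 0xF0 = 11110000 matches 11110xxx → 4-byte sequence.
Byte 1: 0xF0 = 11110000, payload 000 (3 bits).
Byte 2: 0x92 = 10010010 (10xxxxxx ✓), payload 010010.
Byte 3: 0x8A = 10001010 (10xxxxxx ✓), payload 001010.
Byte 4: 0xB1 = 10110001 (10xxxxxx ✓), payload 110001.
Concatenate: 000010010001010110001 = 0x122B1 (21 bits → U+122B1).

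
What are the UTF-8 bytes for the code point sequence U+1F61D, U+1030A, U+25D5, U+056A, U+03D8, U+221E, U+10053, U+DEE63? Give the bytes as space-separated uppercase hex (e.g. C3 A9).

F0 9F 98 9D F0 90 8C 8A E2 97 95 D5 AA CF 98 E2 88 9E F0 90 81 93 F3 9E B9 A3

U+1F61D: 4-byte form → F0 9F 98 9D.
U+1030A: 4-byte form → F0 90 8C 8A.
U+25D5: 3-byte form → E2 97 95.
U+056A: 2-byte form → D5 AA.
U+03D8: 2-byte form → CF 98.
U+221E: 3-byte form → E2 88 9E.
U+10053: 4-byte form → F0 90 81 93.
U+DEE63: 4-byte form → F3 9E B9 A3.
Concatenated (26 bytes): F0 9F 98 9D F0 90 8C 8A E2 97 95 D5 AA CF 98 E2 88 9E F0 90 81 93 F3 9E B9 A3.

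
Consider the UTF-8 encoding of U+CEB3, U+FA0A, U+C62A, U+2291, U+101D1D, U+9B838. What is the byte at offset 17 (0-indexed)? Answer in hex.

U+CEB3 → 3-byte form EC BA B3 at offsets 0–2.
U+FA0A → 3-byte form EF A8 8A at offsets 3–5.
U+C62A → 3-byte form EC 98 AA at offsets 6–8.
U+2291 → 3-byte form E2 8A 91 at offsets 9–11.
U+101D1D → 4-byte form F4 81 B4 9D at offsets 12–15.
U+9B838 → 4-byte form F2 9B A0 B8 at offsets 16–19.
Offset 17 falls in char 6's range; it's byte 2 of F2 9B A0 B8 = 0x9B.

0x9B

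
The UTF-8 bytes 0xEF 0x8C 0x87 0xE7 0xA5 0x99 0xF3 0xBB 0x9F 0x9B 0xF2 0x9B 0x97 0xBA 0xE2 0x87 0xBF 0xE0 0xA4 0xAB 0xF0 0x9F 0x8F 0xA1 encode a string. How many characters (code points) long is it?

7

Byte at offset 0: 0xEF = 11101111 → 3-byte char (#1). Advance 3.
Byte at offset 3: 0xE7 = 11100111 → 3-byte char (#2). Advance 3.
Byte at offset 6: 0xF3 = 11110011 → 4-byte char (#3). Advance 4.
Byte at offset 10: 0xF2 = 11110010 → 4-byte char (#4). Advance 4.
Byte at offset 14: 0xE2 = 11100010 → 3-byte char (#5). Advance 3.
Byte at offset 17: 0xE0 = 11100000 → 3-byte char (#6). Advance 3.
Byte at offset 20: 0xF0 = 11110000 → 4-byte char (#7). Advance 4.
Reached end at offset 24 after 7 code points.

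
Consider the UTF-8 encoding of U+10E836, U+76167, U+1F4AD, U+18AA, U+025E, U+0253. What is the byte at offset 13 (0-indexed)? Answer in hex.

0xA2

U+10E836 → 4-byte form F4 8E A0 B6 at offsets 0–3.
U+76167 → 4-byte form F1 B6 85 A7 at offsets 4–7.
U+1F4AD → 4-byte form F0 9F 92 AD at offsets 8–11.
U+18AA → 3-byte form E1 A2 AA at offsets 12–14.
Offset 13 falls in char 4's range; it's byte 2 of E1 A2 AA = 0xA2.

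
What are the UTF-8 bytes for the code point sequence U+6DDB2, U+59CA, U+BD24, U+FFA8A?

F1 AD B6 B2 E5 A7 8A EB B4 A4 F3 BF AA 8A

U+6DDB2: 4-byte form → F1 AD B6 B2.
U+59CA: 3-byte form → E5 A7 8A.
U+BD24: 3-byte form → EB B4 A4.
U+FFA8A: 4-byte form → F3 BF AA 8A.
Concatenated (14 bytes): F1 AD B6 B2 E5 A7 8A EB B4 A4 F3 BF AA 8A.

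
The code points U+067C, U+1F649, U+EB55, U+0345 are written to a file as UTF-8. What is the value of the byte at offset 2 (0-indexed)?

U+067C → 2-byte form D9 BC at offsets 0–1.
U+1F649 → 4-byte form F0 9F 99 89 at offsets 2–5.
Offset 2 falls in char 2's range; it's byte 1 of F0 9F 99 89 = 0xF0.

0xF0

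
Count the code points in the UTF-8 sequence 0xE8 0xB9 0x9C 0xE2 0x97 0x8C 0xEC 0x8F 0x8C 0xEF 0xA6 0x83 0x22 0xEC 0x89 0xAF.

Byte at offset 0: 0xE8 = 11101000 → 3-byte char (#1). Advance 3.
Byte at offset 3: 0xE2 = 11100010 → 3-byte char (#2). Advance 3.
Byte at offset 6: 0xEC = 11101100 → 3-byte char (#3). Advance 3.
Byte at offset 9: 0xEF = 11101111 → 3-byte char (#4). Advance 3.
Byte at offset 12: 0x22 = 00100010 → 1-byte char (#5). Advance 1.
Byte at offset 13: 0xEC = 11101100 → 3-byte char (#6). Advance 3.
Reached end at offset 16 after 6 code points.

6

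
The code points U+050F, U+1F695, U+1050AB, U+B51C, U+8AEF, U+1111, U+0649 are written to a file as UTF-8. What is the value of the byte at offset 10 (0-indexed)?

U+050F → 2-byte form D4 8F at offsets 0–1.
U+1F695 → 4-byte form F0 9F 9A 95 at offsets 2–5.
U+1050AB → 4-byte form F4 85 82 AB at offsets 6–9.
U+B51C → 3-byte form EB 94 9C at offsets 10–12.
Offset 10 falls in char 4's range; it's byte 1 of EB 94 9C = 0xEB.

0xEB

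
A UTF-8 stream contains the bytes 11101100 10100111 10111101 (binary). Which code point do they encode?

U+C9FD

Leading byte 0xEC = 11101100 matches 1110xxxx → 3-byte sequence.
Byte 1: 0xEC = 11101100, payload 1100 (4 bits).
Byte 2: 0xA7 = 10100111 (10xxxxxx ✓), payload 100111.
Byte 3: 0xBD = 10111101 (10xxxxxx ✓), payload 111101.
Concatenate: 1100100111111101 = 0xC9FD (16 bits → U+C9FD).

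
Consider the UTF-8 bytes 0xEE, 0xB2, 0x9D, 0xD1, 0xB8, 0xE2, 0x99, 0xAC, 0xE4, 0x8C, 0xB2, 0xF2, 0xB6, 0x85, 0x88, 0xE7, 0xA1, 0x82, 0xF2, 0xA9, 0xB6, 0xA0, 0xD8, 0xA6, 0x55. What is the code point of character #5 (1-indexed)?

U+B6148

Offset 0: leading byte 0xEE = 11101110 → 3-byte char #1 = EE B2 9D.
Offset 3: leading byte 0xD1 = 11010001 → 2-byte char #2 = D1 B8.
Offset 5: leading byte 0xE2 = 11100010 → 3-byte char #3 = E2 99 AC.
Offset 8: leading byte 0xE4 = 11100100 → 3-byte char #4 = E4 8C B2.
Offset 11: leading byte 0xF2 = 11110010 → 4-byte char #5 = F2 B6 85 88.
Leading byte 0xF2 = 11110010 matches 11110xxx → 4-byte sequence.
Byte 1: 0xF2 = 11110010, payload 010 (3 bits).
Byte 2: 0xB6 = 10110110 (10xxxxxx ✓), payload 110110.
Byte 3: 0x85 = 10000101 (10xxxxxx ✓), payload 000101.
Byte 4: 0x88 = 10001000 (10xxxxxx ✓), payload 001000.
Concatenate: 010110110000101001000 = 0xB6148 (21 bits → U+B6148).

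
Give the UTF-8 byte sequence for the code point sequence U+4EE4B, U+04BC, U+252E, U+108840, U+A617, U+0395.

U+4EE4B: 4-byte form → F1 8E B9 8B.
U+04BC: 2-byte form → D2 BC.
U+252E: 3-byte form → E2 94 AE.
U+108840: 4-byte form → F4 88 A1 80.
U+A617: 3-byte form → EA 98 97.
U+0395: 2-byte form → CE 95.
Concatenated (18 bytes): F1 8E B9 8B D2 BC E2 94 AE F4 88 A1 80 EA 98 97 CE 95.

F1 8E B9 8B D2 BC E2 94 AE F4 88 A1 80 EA 98 97 CE 95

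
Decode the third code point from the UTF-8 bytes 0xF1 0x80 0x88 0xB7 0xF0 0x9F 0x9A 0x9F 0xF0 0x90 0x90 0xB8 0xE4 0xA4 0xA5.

Offset 0: leading byte 0xF1 = 11110001 → 4-byte char #1 = F1 80 88 B7.
Offset 4: leading byte 0xF0 = 11110000 → 4-byte char #2 = F0 9F 9A 9F.
Offset 8: leading byte 0xF0 = 11110000 → 4-byte char #3 = F0 90 90 B8.
Leading byte 0xF0 = 11110000 matches 11110xxx → 4-byte sequence.
Byte 1: 0xF0 = 11110000, payload 000 (3 bits).
Byte 2: 0x90 = 10010000 (10xxxxxx ✓), payload 010000.
Byte 3: 0x90 = 10010000 (10xxxxxx ✓), payload 010000.
Byte 4: 0xB8 = 10111000 (10xxxxxx ✓), payload 111000.
Concatenate: 000010000010000111000 = 0x10438 (21 bits → U+10438).

U+10438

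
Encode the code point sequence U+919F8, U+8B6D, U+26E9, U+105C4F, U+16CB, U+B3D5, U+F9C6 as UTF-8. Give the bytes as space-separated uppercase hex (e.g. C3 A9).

F2 91 A7 B8 E8 AD AD E2 9B A9 F4 85 B1 8F E1 9B 8B EB 8F 95 EF A7 86

U+919F8: 4-byte form → F2 91 A7 B8.
U+8B6D: 3-byte form → E8 AD AD.
U+26E9: 3-byte form → E2 9B A9.
U+105C4F: 4-byte form → F4 85 B1 8F.
U+16CB: 3-byte form → E1 9B 8B.
U+B3D5: 3-byte form → EB 8F 95.
U+F9C6: 3-byte form → EF A7 86.
Concatenated (23 bytes): F2 91 A7 B8 E8 AD AD E2 9B A9 F4 85 B1 8F E1 9B 8B EB 8F 95 EF A7 86.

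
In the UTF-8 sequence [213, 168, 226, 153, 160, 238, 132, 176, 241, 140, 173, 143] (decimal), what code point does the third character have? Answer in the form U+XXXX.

U+E130

Offset 0: leading byte 0xD5 = 11010101 → 2-byte char #1 = D5 A8.
Offset 2: leading byte 0xE2 = 11100010 → 3-byte char #2 = E2 99 A0.
Offset 5: leading byte 0xEE = 11101110 → 3-byte char #3 = EE 84 B0.
Leading byte 0xEE = 11101110 matches 1110xxxx → 3-byte sequence.
Byte 1: 0xEE = 11101110, payload 1110 (4 bits).
Byte 2: 0x84 = 10000100 (10xxxxxx ✓), payload 000100.
Byte 3: 0xB0 = 10110000 (10xxxxxx ✓), payload 110000.
Concatenate: 1110000100110000 = 0xE130 (16 bits → U+E130).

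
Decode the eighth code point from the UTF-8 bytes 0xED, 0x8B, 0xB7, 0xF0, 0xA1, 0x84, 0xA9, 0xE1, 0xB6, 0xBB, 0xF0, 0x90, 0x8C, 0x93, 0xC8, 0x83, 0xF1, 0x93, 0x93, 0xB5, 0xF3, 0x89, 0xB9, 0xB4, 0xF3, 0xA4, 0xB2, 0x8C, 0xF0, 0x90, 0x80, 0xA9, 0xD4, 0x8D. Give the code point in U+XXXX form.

U+E4C8C

Offset 0: leading byte 0xED = 11101101 → 3-byte char #1 = ED 8B B7.
Offset 3: leading byte 0xF0 = 11110000 → 4-byte char #2 = F0 A1 84 A9.
Offset 7: leading byte 0xE1 = 11100001 → 3-byte char #3 = E1 B6 BB.
Offset 10: leading byte 0xF0 = 11110000 → 4-byte char #4 = F0 90 8C 93.
Offset 14: leading byte 0xC8 = 11001000 → 2-byte char #5 = C8 83.
Offset 16: leading byte 0xF1 = 11110001 → 4-byte char #6 = F1 93 93 B5.
Offset 20: leading byte 0xF3 = 11110011 → 4-byte char #7 = F3 89 B9 B4.
Offset 24: leading byte 0xF3 = 11110011 → 4-byte char #8 = F3 A4 B2 8C.
Leading byte 0xF3 = 11110011 matches 11110xxx → 4-byte sequence.
Byte 1: 0xF3 = 11110011, payload 011 (3 bits).
Byte 2: 0xA4 = 10100100 (10xxxxxx ✓), payload 100100.
Byte 3: 0xB2 = 10110010 (10xxxxxx ✓), payload 110010.
Byte 4: 0x8C = 10001100 (10xxxxxx ✓), payload 001100.
Concatenate: 011100100110010001100 = 0xE4C8C (21 bits → U+E4C8C).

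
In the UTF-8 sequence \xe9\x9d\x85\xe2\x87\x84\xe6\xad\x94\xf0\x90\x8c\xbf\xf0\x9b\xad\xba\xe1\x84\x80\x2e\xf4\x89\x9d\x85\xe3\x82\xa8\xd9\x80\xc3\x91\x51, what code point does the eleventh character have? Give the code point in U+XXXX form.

U+00D1

Offset 0: leading byte 0xE9 = 11101001 → 3-byte char #1 = E9 9D 85.
Offset 3: leading byte 0xE2 = 11100010 → 3-byte char #2 = E2 87 84.
Offset 6: leading byte 0xE6 = 11100110 → 3-byte char #3 = E6 AD 94.
Offset 9: leading byte 0xF0 = 11110000 → 4-byte char #4 = F0 90 8C BF.
Offset 13: leading byte 0xF0 = 11110000 → 4-byte char #5 = F0 9B AD BA.
Offset 17: leading byte 0xE1 = 11100001 → 3-byte char #6 = E1 84 80.
Offset 20: leading byte 0x2E = 00101110 → 1-byte char #7 = 2E.
Offset 21: leading byte 0xF4 = 11110100 → 4-byte char #8 = F4 89 9D 85.
Offset 25: leading byte 0xE3 = 11100011 → 3-byte char #9 = E3 82 A8.
Offset 28: leading byte 0xD9 = 11011001 → 2-byte char #10 = D9 80.
Offset 30: leading byte 0xC3 = 11000011 → 2-byte char #11 = C3 91.
Leading byte 0xC3 = 11000011 matches 110xxxxx → 2-byte sequence.
Byte 1: 0xC3 = 11000011, payload 00011 (5 bits).
Byte 2: 0x91 = 10010001 (10xxxxxx ✓), payload 010001.
Concatenate: 00011010001 = 0xD1 (11 bits → U+00D1).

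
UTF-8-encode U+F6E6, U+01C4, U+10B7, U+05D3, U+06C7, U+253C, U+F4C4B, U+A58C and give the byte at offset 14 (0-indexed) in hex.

U+F6E6 → 3-byte form EF 9B A6 at offsets 0–2.
U+01C4 → 2-byte form C7 84 at offsets 3–4.
U+10B7 → 3-byte form E1 82 B7 at offsets 5–7.
U+05D3 → 2-byte form D7 93 at offsets 8–9.
U+06C7 → 2-byte form DB 87 at offsets 10–11.
U+253C → 3-byte form E2 94 BC at offsets 12–14.
Offset 14 falls in char 6's range; it's byte 3 of E2 94 BC = 0xBC.

0xBC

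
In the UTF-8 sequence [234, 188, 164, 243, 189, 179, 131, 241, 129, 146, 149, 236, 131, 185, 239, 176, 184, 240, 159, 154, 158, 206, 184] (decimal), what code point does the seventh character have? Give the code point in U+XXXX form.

Offset 0: leading byte 0xEA = 11101010 → 3-byte char #1 = EA BC A4.
Offset 3: leading byte 0xF3 = 11110011 → 4-byte char #2 = F3 BD B3 83.
Offset 7: leading byte 0xF1 = 11110001 → 4-byte char #3 = F1 81 92 95.
Offset 11: leading byte 0xEC = 11101100 → 3-byte char #4 = EC 83 B9.
Offset 14: leading byte 0xEF = 11101111 → 3-byte char #5 = EF B0 B8.
Offset 17: leading byte 0xF0 = 11110000 → 4-byte char #6 = F0 9F 9A 9E.
Offset 21: leading byte 0xCE = 11001110 → 2-byte char #7 = CE B8.
Leading byte 0xCE = 11001110 matches 110xxxxx → 2-byte sequence.
Byte 1: 0xCE = 11001110, payload 01110 (5 bits).
Byte 2: 0xB8 = 10111000 (10xxxxxx ✓), payload 111000.
Concatenate: 01110111000 = 0x3B8 (11 bits → U+03B8).

U+03B8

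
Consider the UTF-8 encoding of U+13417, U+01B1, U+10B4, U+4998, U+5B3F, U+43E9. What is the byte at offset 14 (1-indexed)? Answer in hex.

1-indexed offset 14 is 0-indexed offset 13.
U+13417 → 4-byte form F0 93 90 97 at offsets 0–3.
U+01B1 → 2-byte form C6 B1 at offsets 4–5.
U+10B4 → 3-byte form E1 82 B4 at offsets 6–8.
U+4998 → 3-byte form E4 A6 98 at offsets 9–11.
U+5B3F → 3-byte form E5 AC BF at offsets 12–14.
Offset 13 falls in char 5's range; it's byte 2 of E5 AC BF = 0xAC.

0xAC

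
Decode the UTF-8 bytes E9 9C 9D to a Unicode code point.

Leading byte 0xE9 = 11101001 matches 1110xxxx → 3-byte sequence.
Byte 1: 0xE9 = 11101001, payload 1001 (4 bits).
Byte 2: 0x9C = 10011100 (10xxxxxx ✓), payload 011100.
Byte 3: 0x9D = 10011101 (10xxxxxx ✓), payload 011101.
Concatenate: 1001011100011101 = 0x971D (16 bits → U+971D).

U+971D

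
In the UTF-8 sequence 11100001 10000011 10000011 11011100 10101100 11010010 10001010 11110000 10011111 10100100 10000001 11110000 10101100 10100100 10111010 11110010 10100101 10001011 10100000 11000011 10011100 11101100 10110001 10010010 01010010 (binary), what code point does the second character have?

Offset 0: leading byte 0xE1 = 11100001 → 3-byte char #1 = E1 83 83.
Offset 3: leading byte 0xDC = 11011100 → 2-byte char #2 = DC AC.
Leading byte 0xDC = 11011100 matches 110xxxxx → 2-byte sequence.
Byte 1: 0xDC = 11011100, payload 11100 (5 bits).
Byte 2: 0xAC = 10101100 (10xxxxxx ✓), payload 101100.
Concatenate: 11100101100 = 0x72C (11 bits → U+072C).

U+072C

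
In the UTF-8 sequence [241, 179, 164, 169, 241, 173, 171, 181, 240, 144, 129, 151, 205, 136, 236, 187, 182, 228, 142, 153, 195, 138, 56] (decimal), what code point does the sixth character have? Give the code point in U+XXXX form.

U+4399

Offset 0: leading byte 0xF1 = 11110001 → 4-byte char #1 = F1 B3 A4 A9.
Offset 4: leading byte 0xF1 = 11110001 → 4-byte char #2 = F1 AD AB B5.
Offset 8: leading byte 0xF0 = 11110000 → 4-byte char #3 = F0 90 81 97.
Offset 12: leading byte 0xCD = 11001101 → 2-byte char #4 = CD 88.
Offset 14: leading byte 0xEC = 11101100 → 3-byte char #5 = EC BB B6.
Offset 17: leading byte 0xE4 = 11100100 → 3-byte char #6 = E4 8E 99.
Leading byte 0xE4 = 11100100 matches 1110xxxx → 3-byte sequence.
Byte 1: 0xE4 = 11100100, payload 0100 (4 bits).
Byte 2: 0x8E = 10001110 (10xxxxxx ✓), payload 001110.
Byte 3: 0x99 = 10011001 (10xxxxxx ✓), payload 011001.
Concatenate: 0100001110011001 = 0x4399 (16 bits → U+4399).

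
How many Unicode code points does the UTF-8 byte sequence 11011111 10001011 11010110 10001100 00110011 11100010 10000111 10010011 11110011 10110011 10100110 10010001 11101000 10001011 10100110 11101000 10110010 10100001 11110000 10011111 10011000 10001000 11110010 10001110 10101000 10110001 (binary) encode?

Byte at offset 0: 0xDF = 11011111 → 2-byte char (#1). Advance 2.
Byte at offset 2: 0xD6 = 11010110 → 2-byte char (#2). Advance 2.
Byte at offset 4: 0x33 = 00110011 → 1-byte char (#3). Advance 1.
Byte at offset 5: 0xE2 = 11100010 → 3-byte char (#4). Advance 3.
Byte at offset 8: 0xF3 = 11110011 → 4-byte char (#5). Advance 4.
Byte at offset 12: 0xE8 = 11101000 → 3-byte char (#6). Advance 3.
Byte at offset 15: 0xE8 = 11101000 → 3-byte char (#7). Advance 3.
Byte at offset 18: 0xF0 = 11110000 → 4-byte char (#8). Advance 4.
Byte at offset 22: 0xF2 = 11110010 → 4-byte char (#9). Advance 4.
Reached end at offset 26 after 9 code points.

9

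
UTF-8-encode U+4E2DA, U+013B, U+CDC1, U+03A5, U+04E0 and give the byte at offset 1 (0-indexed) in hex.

U+4E2DA → 4-byte form F1 8E 8B 9A at offsets 0–3.
Offset 1 falls in char 1's range; it's byte 2 of F1 8E 8B 9A = 0x8E.

0x8E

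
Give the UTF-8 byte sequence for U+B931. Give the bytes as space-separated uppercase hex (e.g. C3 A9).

EB A4 B1

U+B931 = 0xB931 = 47409 decimal. In range U+0800–U+FFFF → 3-byte form: 1110xxxx 10xxxxxx 10xxxxxx.
Binary (16 bits): 1011100100110001.
Split 4+6+6: 1011 | 100100 | 110001.
Byte 1: 11101011 = 0xEB.
Byte 2: 10100100 = 0xA4.
Byte 3: 10110001 = 0xB1.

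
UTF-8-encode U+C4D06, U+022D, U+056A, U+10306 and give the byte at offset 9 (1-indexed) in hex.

1-indexed offset 9 is 0-indexed offset 8.
U+C4D06 → 4-byte form F3 84 B4 86 at offsets 0–3.
U+022D → 2-byte form C8 AD at offsets 4–5.
U+056A → 2-byte form D5 AA at offsets 6–7.
U+10306 → 4-byte form F0 90 8C 86 at offsets 8–11.
Offset 8 falls in char 4's range; it's byte 1 of F0 90 8C 86 = 0xF0.

0xF0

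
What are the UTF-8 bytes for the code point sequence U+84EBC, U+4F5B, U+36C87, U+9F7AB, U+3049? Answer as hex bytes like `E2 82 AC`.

U+84EBC: 4-byte form → F2 84 BA BC.
U+4F5B: 3-byte form → E4 BD 9B.
U+36C87: 4-byte form → F0 B6 B2 87.
U+9F7AB: 4-byte form → F2 9F 9E AB.
U+3049: 3-byte form → E3 81 89.
Concatenated (18 bytes): F2 84 BA BC E4 BD 9B F0 B6 B2 87 F2 9F 9E AB E3 81 89.

F2 84 BA BC E4 BD 9B F0 B6 B2 87 F2 9F 9E AB E3 81 89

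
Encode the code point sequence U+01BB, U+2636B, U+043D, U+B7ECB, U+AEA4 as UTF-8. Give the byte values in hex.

U+01BB: 2-byte form → C6 BB.
U+2636B: 4-byte form → F0 A6 8D AB.
U+043D: 2-byte form → D0 BD.
U+B7ECB: 4-byte form → F2 B7 BB 8B.
U+AEA4: 3-byte form → EA BA A4.
Concatenated (15 bytes): C6 BB F0 A6 8D AB D0 BD F2 B7 BB 8B EA BA A4.

C6 BB F0 A6 8D AB D0 BD F2 B7 BB 8B EA BA A4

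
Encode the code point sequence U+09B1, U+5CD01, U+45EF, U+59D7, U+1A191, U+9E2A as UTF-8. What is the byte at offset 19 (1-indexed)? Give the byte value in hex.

0xB8

1-indexed offset 19 is 0-indexed offset 18.
U+09B1 → 3-byte form E0 A6 B1 at offsets 0–2.
U+5CD01 → 4-byte form F1 9C B4 81 at offsets 3–6.
U+45EF → 3-byte form E4 97 AF at offsets 7–9.
U+59D7 → 3-byte form E5 A7 97 at offsets 10–12.
U+1A191 → 4-byte form F0 9A 86 91 at offsets 13–16.
U+9E2A → 3-byte form E9 B8 AA at offsets 17–19.
Offset 18 falls in char 6's range; it's byte 2 of E9 B8 AA = 0xB8.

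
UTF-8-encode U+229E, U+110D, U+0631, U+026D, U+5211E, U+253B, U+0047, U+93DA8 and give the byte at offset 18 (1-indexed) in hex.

0x47

1-indexed offset 18 is 0-indexed offset 17.
U+229E → 3-byte form E2 8A 9E at offsets 0–2.
U+110D → 3-byte form E1 84 8D at offsets 3–5.
U+0631 → 2-byte form D8 B1 at offsets 6–7.
U+026D → 2-byte form C9 AD at offsets 8–9.
U+5211E → 4-byte form F1 92 84 9E at offsets 10–13.
U+253B → 3-byte form E2 94 BB at offsets 14–16.
U+0047 → 1-byte form 47 at offsets 17–17.
Offset 17 falls in char 7's range; it's byte 1 of 47 = 0x47.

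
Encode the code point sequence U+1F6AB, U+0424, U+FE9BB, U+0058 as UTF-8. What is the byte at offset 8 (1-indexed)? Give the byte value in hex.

0xBE

1-indexed offset 8 is 0-indexed offset 7.
U+1F6AB → 4-byte form F0 9F 9A AB at offsets 0–3.
U+0424 → 2-byte form D0 A4 at offsets 4–5.
U+FE9BB → 4-byte form F3 BE A6 BB at offsets 6–9.
Offset 7 falls in char 3's range; it's byte 2 of F3 BE A6 BB = 0xBE.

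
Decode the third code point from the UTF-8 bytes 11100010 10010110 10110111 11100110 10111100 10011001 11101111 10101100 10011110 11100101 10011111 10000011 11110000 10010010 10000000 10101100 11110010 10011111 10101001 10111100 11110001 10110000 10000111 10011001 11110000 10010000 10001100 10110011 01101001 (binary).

Offset 0: leading byte 0xE2 = 11100010 → 3-byte char #1 = E2 96 B7.
Offset 3: leading byte 0xE6 = 11100110 → 3-byte char #2 = E6 BC 99.
Offset 6: leading byte 0xEF = 11101111 → 3-byte char #3 = EF AC 9E.
Leading byte 0xEF = 11101111 matches 1110xxxx → 3-byte sequence.
Byte 1: 0xEF = 11101111, payload 1111 (4 bits).
Byte 2: 0xAC = 10101100 (10xxxxxx ✓), payload 101100.
Byte 3: 0x9E = 10011110 (10xxxxxx ✓), payload 011110.
Concatenate: 1111101100011110 = 0xFB1E (16 bits → U+FB1E).

U+FB1E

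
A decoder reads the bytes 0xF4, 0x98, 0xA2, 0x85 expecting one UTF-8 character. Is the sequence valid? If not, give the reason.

Leading byte 0xF4 = 11110100 → 4-byte form.
Payload = 0x118885, which exceeds U+10FFFF, the maximum Unicode code point. (Leading bytes F5–FF, or F4 followed by ≥ 0x90, are invalid.)

invalid (encodes a value above U+10FFFF)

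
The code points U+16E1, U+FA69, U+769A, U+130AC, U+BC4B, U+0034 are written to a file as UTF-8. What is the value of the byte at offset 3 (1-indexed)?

0xA1

1-indexed offset 3 is 0-indexed offset 2.
U+16E1 → 3-byte form E1 9B A1 at offsets 0–2.
Offset 2 falls in char 1's range; it's byte 3 of E1 9B A1 = 0xA1.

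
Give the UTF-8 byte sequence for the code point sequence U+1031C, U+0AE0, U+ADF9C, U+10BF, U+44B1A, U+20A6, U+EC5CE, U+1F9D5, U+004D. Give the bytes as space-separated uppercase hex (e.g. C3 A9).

F0 90 8C 9C E0 AB A0 F2 AD BE 9C E1 82 BF F1 84 AC 9A E2 82 A6 F3 AC 97 8E F0 9F A7 95 4D

U+1031C: 4-byte form → F0 90 8C 9C.
U+0AE0: 3-byte form → E0 AB A0.
U+ADF9C: 4-byte form → F2 AD BE 9C.
U+10BF: 3-byte form → E1 82 BF.
U+44B1A: 4-byte form → F1 84 AC 9A.
U+20A6: 3-byte form → E2 82 A6.
U+EC5CE: 4-byte form → F3 AC 97 8E.
U+1F9D5: 4-byte form → F0 9F A7 95.
U+004D: 1-byte form → 4D.
Concatenated (30 bytes): F0 90 8C 9C E0 AB A0 F2 AD BE 9C E1 82 BF F1 84 AC 9A E2 82 A6 F3 AC 97 8E F0 9F A7 95 4D.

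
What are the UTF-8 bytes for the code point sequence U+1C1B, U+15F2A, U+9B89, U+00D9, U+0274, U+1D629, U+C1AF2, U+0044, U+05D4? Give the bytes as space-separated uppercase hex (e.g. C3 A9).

U+1C1B: 3-byte form → E1 B0 9B.
U+15F2A: 4-byte form → F0 95 BC AA.
U+9B89: 3-byte form → E9 AE 89.
U+00D9: 2-byte form → C3 99.
U+0274: 2-byte form → C9 B4.
U+1D629: 4-byte form → F0 9D 98 A9.
U+C1AF2: 4-byte form → F3 81 AB B2.
U+0044: 1-byte form → 44.
U+05D4: 2-byte form → D7 94.
Concatenated (25 bytes): E1 B0 9B F0 95 BC AA E9 AE 89 C3 99 C9 B4 F0 9D 98 A9 F3 81 AB B2 44 D7 94.

E1 B0 9B F0 95 BC AA E9 AE 89 C3 99 C9 B4 F0 9D 98 A9 F3 81 AB B2 44 D7 94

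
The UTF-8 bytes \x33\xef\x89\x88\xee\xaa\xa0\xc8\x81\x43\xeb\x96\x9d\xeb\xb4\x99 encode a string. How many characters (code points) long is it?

7

Byte at offset 0: 0x33 = 00110011 → 1-byte char (#1). Advance 1.
Byte at offset 1: 0xEF = 11101111 → 3-byte char (#2). Advance 3.
Byte at offset 4: 0xEE = 11101110 → 3-byte char (#3). Advance 3.
Byte at offset 7: 0xC8 = 11001000 → 2-byte char (#4). Advance 2.
Byte at offset 9: 0x43 = 01000011 → 1-byte char (#5). Advance 1.
Byte at offset 10: 0xEB = 11101011 → 3-byte char (#6). Advance 3.
Byte at offset 13: 0xEB = 11101011 → 3-byte char (#7). Advance 3.
Reached end at offset 16 after 7 code points.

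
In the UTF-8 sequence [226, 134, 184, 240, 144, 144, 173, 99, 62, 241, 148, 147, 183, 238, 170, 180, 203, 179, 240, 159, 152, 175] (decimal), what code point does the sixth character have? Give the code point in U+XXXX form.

U+EAB4

Offset 0: leading byte 0xE2 = 11100010 → 3-byte char #1 = E2 86 B8.
Offset 3: leading byte 0xF0 = 11110000 → 4-byte char #2 = F0 90 90 AD.
Offset 7: leading byte 0x63 = 01100011 → 1-byte char #3 = 63.
Offset 8: leading byte 0x3E = 00111110 → 1-byte char #4 = 3E.
Offset 9: leading byte 0xF1 = 11110001 → 4-byte char #5 = F1 94 93 B7.
Offset 13: leading byte 0xEE = 11101110 → 3-byte char #6 = EE AA B4.
Leading byte 0xEE = 11101110 matches 1110xxxx → 3-byte sequence.
Byte 1: 0xEE = 11101110, payload 1110 (4 bits).
Byte 2: 0xAA = 10101010 (10xxxxxx ✓), payload 101010.
Byte 3: 0xB4 = 10110100 (10xxxxxx ✓), payload 110100.
Concatenate: 1110101010110100 = 0xEAB4 (16 bits → U+EAB4).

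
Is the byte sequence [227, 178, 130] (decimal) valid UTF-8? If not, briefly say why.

Leading byte 0xE3 = 11100011 → 3-byte form.
Continuation bytes 0xB2=10110010, 0x82=10000010 all match 10xxxxxx.
Decoded value 0x3C82 is ≥ 0x800 (shortest form) and not a surrogate.

valid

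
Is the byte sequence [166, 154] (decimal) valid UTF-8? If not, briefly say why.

Byte 0xA6 = 10100110 has the form 10xxxxxx — a continuation byte — but there is no preceding leading byte.

invalid (continuation byte with no leading byte)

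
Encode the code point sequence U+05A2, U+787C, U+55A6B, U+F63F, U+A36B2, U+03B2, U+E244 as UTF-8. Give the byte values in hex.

D6 A2 E7 A1 BC F1 95 A9 AB EF 98 BF F2 A3 9A B2 CE B2 EE 89 84

U+05A2: 2-byte form → D6 A2.
U+787C: 3-byte form → E7 A1 BC.
U+55A6B: 4-byte form → F1 95 A9 AB.
U+F63F: 3-byte form → EF 98 BF.
U+A36B2: 4-byte form → F2 A3 9A B2.
U+03B2: 2-byte form → CE B2.
U+E244: 3-byte form → EE 89 84.
Concatenated (21 bytes): D6 A2 E7 A1 BC F1 95 A9 AB EF 98 BF F2 A3 9A B2 CE B2 EE 89 84.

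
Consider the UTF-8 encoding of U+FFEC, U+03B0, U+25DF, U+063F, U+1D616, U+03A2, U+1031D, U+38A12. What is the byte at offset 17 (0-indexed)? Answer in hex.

U+FFEC → 3-byte form EF BF AC at offsets 0–2.
U+03B0 → 2-byte form CE B0 at offsets 3–4.
U+25DF → 3-byte form E2 97 9F at offsets 5–7.
U+063F → 2-byte form D8 BF at offsets 8–9.
U+1D616 → 4-byte form F0 9D 98 96 at offsets 10–13.
U+03A2 → 2-byte form CE A2 at offsets 14–15.
U+1031D → 4-byte form F0 90 8C 9D at offsets 16–19.
Offset 17 falls in char 7's range; it's byte 2 of F0 90 8C 9D = 0x90.

0x90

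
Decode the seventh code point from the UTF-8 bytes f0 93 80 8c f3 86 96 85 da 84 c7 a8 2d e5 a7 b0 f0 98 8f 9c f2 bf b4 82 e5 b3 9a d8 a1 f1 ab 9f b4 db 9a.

U+183DC

Offset 0: leading byte 0xF0 = 11110000 → 4-byte char #1 = F0 93 80 8C.
Offset 4: leading byte 0xF3 = 11110011 → 4-byte char #2 = F3 86 96 85.
Offset 8: leading byte 0xDA = 11011010 → 2-byte char #3 = DA 84.
Offset 10: leading byte 0xC7 = 11000111 → 2-byte char #4 = C7 A8.
Offset 12: leading byte 0x2D = 00101101 → 1-byte char #5 = 2D.
Offset 13: leading byte 0xE5 = 11100101 → 3-byte char #6 = E5 A7 B0.
Offset 16: leading byte 0xF0 = 11110000 → 4-byte char #7 = F0 98 8F 9C.
Leading byte 0xF0 = 11110000 matches 11110xxx → 4-byte sequence.
Byte 1: 0xF0 = 11110000, payload 000 (3 bits).
Byte 2: 0x98 = 10011000 (10xxxxxx ✓), payload 011000.
Byte 3: 0x8F = 10001111 (10xxxxxx ✓), payload 001111.
Byte 4: 0x9C = 10011100 (10xxxxxx ✓), payload 011100.
Concatenate: 000011000001111011100 = 0x183DC (21 bits → U+183DC).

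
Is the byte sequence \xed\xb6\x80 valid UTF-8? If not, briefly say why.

Structurally a 3-byte sequence; payload = 0xDD80.
But 0xDD80 is in U+D800–U+DFFF, the surrogate range. Surrogates are not Unicode scalar values and are forbidden in UTF-8.

invalid (encodes a surrogate (U+D800–U+DFFF))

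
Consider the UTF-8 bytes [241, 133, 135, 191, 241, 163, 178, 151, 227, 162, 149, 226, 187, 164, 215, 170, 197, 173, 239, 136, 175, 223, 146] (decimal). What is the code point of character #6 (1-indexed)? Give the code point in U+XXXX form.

Offset 0: leading byte 0xF1 = 11110001 → 4-byte char #1 = F1 85 87 BF.
Offset 4: leading byte 0xF1 = 11110001 → 4-byte char #2 = F1 A3 B2 97.
Offset 8: leading byte 0xE3 = 11100011 → 3-byte char #3 = E3 A2 95.
Offset 11: leading byte 0xE2 = 11100010 → 3-byte char #4 = E2 BB A4.
Offset 14: leading byte 0xD7 = 11010111 → 2-byte char #5 = D7 AA.
Offset 16: leading byte 0xC5 = 11000101 → 2-byte char #6 = C5 AD.
Leading byte 0xC5 = 11000101 matches 110xxxxx → 2-byte sequence.
Byte 1: 0xC5 = 11000101, payload 00101 (5 bits).
Byte 2: 0xAD = 10101101 (10xxxxxx ✓), payload 101101.
Concatenate: 00101101101 = 0x16D (11 bits → U+016D).

U+016D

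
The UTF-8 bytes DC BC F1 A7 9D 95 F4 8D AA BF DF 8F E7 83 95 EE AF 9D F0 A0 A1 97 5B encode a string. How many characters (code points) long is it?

8

Byte at offset 0: 0xDC = 11011100 → 2-byte char (#1). Advance 2.
Byte at offset 2: 0xF1 = 11110001 → 4-byte char (#2). Advance 4.
Byte at offset 6: 0xF4 = 11110100 → 4-byte char (#3). Advance 4.
Byte at offset 10: 0xDF = 11011111 → 2-byte char (#4). Advance 2.
Byte at offset 12: 0xE7 = 11100111 → 3-byte char (#5). Advance 3.
Byte at offset 15: 0xEE = 11101110 → 3-byte char (#6). Advance 3.
Byte at offset 18: 0xF0 = 11110000 → 4-byte char (#7). Advance 4.
Byte at offset 22: 0x5B = 01011011 → 1-byte char (#8). Advance 1.
Reached end at offset 23 after 8 code points.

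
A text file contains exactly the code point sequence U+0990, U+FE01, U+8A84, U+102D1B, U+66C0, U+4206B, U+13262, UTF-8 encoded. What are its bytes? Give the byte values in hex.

E0 A6 90 EF B8 81 E8 AA 84 F4 82 B4 9B E6 9B 80 F1 82 81 AB F0 93 89 A2

U+0990: 3-byte form → E0 A6 90.
U+FE01: 3-byte form → EF B8 81.
U+8A84: 3-byte form → E8 AA 84.
U+102D1B: 4-byte form → F4 82 B4 9B.
U+66C0: 3-byte form → E6 9B 80.
U+4206B: 4-byte form → F1 82 81 AB.
U+13262: 4-byte form → F0 93 89 A2.
Concatenated (24 bytes): E0 A6 90 EF B8 81 E8 AA 84 F4 82 B4 9B E6 9B 80 F1 82 81 AB F0 93 89 A2.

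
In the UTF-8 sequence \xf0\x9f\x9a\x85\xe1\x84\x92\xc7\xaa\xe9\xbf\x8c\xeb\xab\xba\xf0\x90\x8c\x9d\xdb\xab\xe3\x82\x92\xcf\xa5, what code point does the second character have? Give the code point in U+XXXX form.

U+1112

Offset 0: leading byte 0xF0 = 11110000 → 4-byte char #1 = F0 9F 9A 85.
Offset 4: leading byte 0xE1 = 11100001 → 3-byte char #2 = E1 84 92.
Leading byte 0xE1 = 11100001 matches 1110xxxx → 3-byte sequence.
Byte 1: 0xE1 = 11100001, payload 0001 (4 bits).
Byte 2: 0x84 = 10000100 (10xxxxxx ✓), payload 000100.
Byte 3: 0x92 = 10010010 (10xxxxxx ✓), payload 010010.
Concatenate: 0001000100010010 = 0x1112 (16 bits → U+1112).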